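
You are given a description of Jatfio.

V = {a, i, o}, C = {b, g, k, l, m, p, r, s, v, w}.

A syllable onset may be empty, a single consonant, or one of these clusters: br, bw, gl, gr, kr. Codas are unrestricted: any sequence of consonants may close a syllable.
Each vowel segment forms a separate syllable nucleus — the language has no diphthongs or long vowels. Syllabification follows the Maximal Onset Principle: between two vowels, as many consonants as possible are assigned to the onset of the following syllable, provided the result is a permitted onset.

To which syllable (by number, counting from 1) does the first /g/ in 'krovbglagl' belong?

2

The vowels are o, a — 2 nuclei, so 2 syllables.
Between /o/ (V1) and /a/ (V2): /vbgl/ — longest licit onset from the right is /gl/, leaving /vb/ as coda.
Result: krovb.glagl.
The first /g/ is in the onset of syllable 2 (/glagl/).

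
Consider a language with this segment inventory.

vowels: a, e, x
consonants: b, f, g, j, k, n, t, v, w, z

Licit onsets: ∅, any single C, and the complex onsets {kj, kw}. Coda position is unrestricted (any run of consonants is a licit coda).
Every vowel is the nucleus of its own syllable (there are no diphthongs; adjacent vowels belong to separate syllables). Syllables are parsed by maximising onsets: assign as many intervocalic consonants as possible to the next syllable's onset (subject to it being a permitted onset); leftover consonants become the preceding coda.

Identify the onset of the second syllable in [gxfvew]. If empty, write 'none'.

Vowels present: x, e; each is a nucleus, giving 2 syllables.
σ1/σ2 boundary: /fv/; trying suffixes from longest down, /v/ is the first permitted one, so coda /f/ | onset /v/.
Result: gxf.vew.
Syllable 2 is /vew/: onset /v/, nucleus /e/, coda /w/.

v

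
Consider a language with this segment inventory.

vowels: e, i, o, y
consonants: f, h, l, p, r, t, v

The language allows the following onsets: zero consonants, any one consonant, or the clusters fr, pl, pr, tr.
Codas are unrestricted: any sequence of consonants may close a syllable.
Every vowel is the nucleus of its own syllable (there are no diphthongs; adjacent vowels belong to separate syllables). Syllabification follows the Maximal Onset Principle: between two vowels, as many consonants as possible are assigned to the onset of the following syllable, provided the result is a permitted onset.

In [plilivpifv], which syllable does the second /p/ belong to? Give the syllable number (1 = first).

Nuclei (vowels): i, i, i → 3 syllables.
σ1/σ2 boundary: /l/ → onset of the next syllable (single consonants are always licit onsets).
σ2/σ3 boundary: /vp/ — longest licit onset from the right is /p/, leaving /v/ as coda.
Result: pli.liv.pifv.
The second /p/ is in the onset of syllable 3 (/pifv/).

3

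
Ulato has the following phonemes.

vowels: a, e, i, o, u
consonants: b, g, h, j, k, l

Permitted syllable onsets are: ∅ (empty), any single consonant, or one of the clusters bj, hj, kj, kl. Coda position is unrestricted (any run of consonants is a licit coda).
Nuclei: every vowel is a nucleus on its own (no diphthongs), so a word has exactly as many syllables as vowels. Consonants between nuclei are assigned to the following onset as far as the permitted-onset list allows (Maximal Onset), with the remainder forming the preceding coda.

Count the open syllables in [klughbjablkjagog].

Nuclei (vowels): u, a, a, o → 4 syllables.
Between /u/ (V1) and /a/ (V2): /ghbj/ splits as /gh/ + /bj/ (/bj/ is the longest suffix that is a licit onset).
Between /a/ (V2) and /a/ (V3): /blkj/ splits as /bl/ + /kj/ (/kj/ is the longest suffix that is a licit onset).
Between /a/ (V3) and /o/ (V4): just /g/ — single C goes to the following onset.
Putting it together: klugh.bjabl.kja.gog.
Classifying each syllable: /klugh/ (closed), /bjabl/ (closed), /kja/ (open), /gog/ (closed).
Open syllables: 1.

1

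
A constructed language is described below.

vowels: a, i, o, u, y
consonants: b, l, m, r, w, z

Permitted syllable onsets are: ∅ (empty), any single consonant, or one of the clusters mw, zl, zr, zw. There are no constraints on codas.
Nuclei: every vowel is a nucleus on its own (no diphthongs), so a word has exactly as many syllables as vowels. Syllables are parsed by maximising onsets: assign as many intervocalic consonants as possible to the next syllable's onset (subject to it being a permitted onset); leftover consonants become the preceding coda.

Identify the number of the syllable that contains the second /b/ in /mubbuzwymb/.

The vowels are u, u, y — 3 nuclei, so 3 syllables.
Between /u/ (V1) and /u/ (V2): /bb/ splits as /b/ + /b/ (/b/ is the longest suffix that is a licit onset).
Between /u/ (V2) and /y/ (V3): /zw/ — entire cluster is a permitted onset → onset /zw/, coda ∅.
So the parse is mub.bu.zwymb.
The second /b/ is in the onset of syllable 2 (/bu/).

2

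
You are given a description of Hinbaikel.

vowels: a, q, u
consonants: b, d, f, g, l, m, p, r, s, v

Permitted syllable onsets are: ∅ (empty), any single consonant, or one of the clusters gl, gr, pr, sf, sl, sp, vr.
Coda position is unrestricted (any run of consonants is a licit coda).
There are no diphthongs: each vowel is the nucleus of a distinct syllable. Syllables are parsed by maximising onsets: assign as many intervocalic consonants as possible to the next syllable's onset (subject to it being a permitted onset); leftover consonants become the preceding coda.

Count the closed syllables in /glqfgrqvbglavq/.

Vowels present: q, q, a, q; each is a nucleus, giving 4 syllables.
V1 /q/ – V2 /q/: /fgr/ — longest licit onset from the right is /gr/, leaving /f/ as coda.
V2 /q/ – V3 /a/: cluster /vbgl/ — the longest permitted-onset suffix is /gl/; onset = /gl/, preceding coda = /vb/.
V3 /a/ – V4 /q/: /v/ → onset of the next syllable (single consonants are always licit onsets).
So the parse is glqf.grqvb.gla.vq.
Classifying each syllable: /glqf/ (closed), /grqvb/ (closed), /gla/ (open), /vq/ (open).
Closed syllables: 2.

2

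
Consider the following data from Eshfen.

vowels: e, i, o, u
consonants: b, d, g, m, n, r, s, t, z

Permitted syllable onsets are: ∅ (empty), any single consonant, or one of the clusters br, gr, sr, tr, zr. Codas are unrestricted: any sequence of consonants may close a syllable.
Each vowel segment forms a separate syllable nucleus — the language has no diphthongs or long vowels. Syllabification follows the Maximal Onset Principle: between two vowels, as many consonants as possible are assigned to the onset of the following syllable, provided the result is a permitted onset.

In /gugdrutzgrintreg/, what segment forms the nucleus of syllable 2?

u

The vowels are u, u, i, e — 4 nuclei, so 4 syllables.
The second nucleus (vowel 2 from the left) is /u/.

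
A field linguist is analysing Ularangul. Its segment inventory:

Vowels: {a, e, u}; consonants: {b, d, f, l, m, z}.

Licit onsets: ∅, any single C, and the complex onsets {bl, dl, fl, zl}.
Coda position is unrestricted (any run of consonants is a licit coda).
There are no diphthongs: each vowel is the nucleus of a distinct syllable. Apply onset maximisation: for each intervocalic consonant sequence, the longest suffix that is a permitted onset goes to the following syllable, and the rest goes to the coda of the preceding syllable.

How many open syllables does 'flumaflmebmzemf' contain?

The vowels are u, a, e, e — 4 nuclei, so 4 syllables.
/u…a/ gap (V1→V2): just /m/ — single C goes to the following onset.
/a…e/ gap (V2→V3): /flm/ splits as /fl/ + /m/ (/m/ is the longest suffix that is a licit onset).
/e…e/ gap (V3→V4): cluster /bmz/ — the longest permitted-onset suffix is /z/; onset = /z/, preceding coda = /bm/.
So the parse is flu.mafl.mebm.zemf.
Classifying each syllable: /flu/ (open), /mafl/ (closed), /mebm/ (closed), /zemf/ (closed).
Open syllables: 1.

1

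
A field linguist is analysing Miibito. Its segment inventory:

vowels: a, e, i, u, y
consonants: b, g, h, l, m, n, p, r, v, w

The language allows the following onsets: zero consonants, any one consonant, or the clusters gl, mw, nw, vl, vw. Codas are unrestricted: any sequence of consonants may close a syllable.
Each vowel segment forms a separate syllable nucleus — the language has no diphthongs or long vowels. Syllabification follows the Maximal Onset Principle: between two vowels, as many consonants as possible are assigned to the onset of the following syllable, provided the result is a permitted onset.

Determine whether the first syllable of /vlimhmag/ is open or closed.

closed

The vowels are i, a — 2 nuclei, so 2 syllables.
V1 /i/ – V2 /a/: /mhm/ — longest licit onset from the right is /m/, leaving /mh/ as coda.
Syllabification: vlimh.mag.
Syllable 1 is /vlimh/ with coda /mh/, so it is closed.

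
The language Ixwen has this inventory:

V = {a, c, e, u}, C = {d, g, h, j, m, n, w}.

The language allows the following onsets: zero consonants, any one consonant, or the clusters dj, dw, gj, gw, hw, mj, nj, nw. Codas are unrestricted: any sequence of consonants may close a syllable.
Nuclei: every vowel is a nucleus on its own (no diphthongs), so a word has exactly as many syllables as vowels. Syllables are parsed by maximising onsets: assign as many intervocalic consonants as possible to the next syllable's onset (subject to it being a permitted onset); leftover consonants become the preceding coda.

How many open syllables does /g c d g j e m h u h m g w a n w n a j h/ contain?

Vowels present: c, e, u, a, a; each is a nucleus, giving 5 syllables.
V1 /c/ – V2 /e/: /dgj/; trying suffixes from longest down, /gj/ is the first permitted one, so coda /d/ | onset /gj/.
V2 /e/ – V3 /u/: cluster /mh/ — the longest permitted-onset suffix is /h/; onset = /h/, preceding coda = /m/.
V3 /u/ – V4 /a/: /hmgw/; trying suffixes from longest down, /gw/ is the first permitted one, so coda /hm/ | onset /gw/.
V4 /a/ – V5 /a/: /nwn/ — longest licit onset from the right is /n/, leaving /nw/ as coda.
Syllabification: gcd.gjem.huhm.gwanw.najh.
Classifying each syllable: /gcd/ (closed), /gjem/ (closed), /huhm/ (closed), /gwanw/ (closed), /najh/ (closed).
Open syllables: 0.

0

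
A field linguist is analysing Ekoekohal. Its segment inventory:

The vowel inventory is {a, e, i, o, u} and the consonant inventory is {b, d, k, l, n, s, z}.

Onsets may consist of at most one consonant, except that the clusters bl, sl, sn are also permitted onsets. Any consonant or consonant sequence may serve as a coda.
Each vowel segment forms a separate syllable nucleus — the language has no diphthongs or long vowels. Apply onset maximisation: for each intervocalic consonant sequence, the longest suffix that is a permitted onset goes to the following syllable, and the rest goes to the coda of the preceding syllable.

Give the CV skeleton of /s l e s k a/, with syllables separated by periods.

CCVC.CV

Vowels present: e, a; each is a nucleus, giving 2 syllables.
V1 /e/ – V2 /a/: /sk/ — longest licit onset from the right is /k/, leaving /s/ as coda.
So the parse is sles.ka.
Mapping each syllable to C/V: /sles/ → CCVC, /ka/ → CV.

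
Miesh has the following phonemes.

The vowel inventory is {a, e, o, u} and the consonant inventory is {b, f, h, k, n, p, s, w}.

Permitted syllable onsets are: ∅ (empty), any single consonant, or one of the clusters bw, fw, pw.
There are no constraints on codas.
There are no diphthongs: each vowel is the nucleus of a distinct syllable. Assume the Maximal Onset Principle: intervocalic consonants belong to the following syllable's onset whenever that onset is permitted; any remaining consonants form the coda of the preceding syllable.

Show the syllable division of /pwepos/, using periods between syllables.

pwe.pos

Nuclei (vowels): e, o → 2 syllables.
/e…o/ gap (V1→V2): just /p/ — single C goes to the following onset.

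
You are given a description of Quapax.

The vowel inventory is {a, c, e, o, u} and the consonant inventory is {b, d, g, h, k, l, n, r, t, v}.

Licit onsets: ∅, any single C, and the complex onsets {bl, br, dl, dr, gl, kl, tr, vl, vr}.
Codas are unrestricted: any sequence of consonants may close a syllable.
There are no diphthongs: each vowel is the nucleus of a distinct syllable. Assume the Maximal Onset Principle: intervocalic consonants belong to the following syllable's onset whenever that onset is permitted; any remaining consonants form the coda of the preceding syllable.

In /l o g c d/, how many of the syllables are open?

Vowels present: o, c; each is a nucleus, giving 2 syllables.
/o…c/ gap (V1→V2): /g/ → onset of the next syllable (single consonants are always licit onsets).
Syllabification: lo.gcd.
Classifying each syllable: /lo/ (open), /gcd/ (closed).
Open syllables: 1.

1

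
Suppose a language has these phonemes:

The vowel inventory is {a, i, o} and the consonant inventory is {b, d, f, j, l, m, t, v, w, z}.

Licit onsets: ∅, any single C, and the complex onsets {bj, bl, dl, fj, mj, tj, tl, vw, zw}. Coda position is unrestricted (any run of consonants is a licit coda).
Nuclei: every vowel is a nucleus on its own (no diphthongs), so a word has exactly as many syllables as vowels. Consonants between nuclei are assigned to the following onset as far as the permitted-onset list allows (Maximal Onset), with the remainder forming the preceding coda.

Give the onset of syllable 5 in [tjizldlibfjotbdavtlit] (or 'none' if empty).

tl

The vowels are i, i, o, a, i — 5 nuclei, so 5 syllables.
V1 /i/ – V2 /i/: /zldl/ splits as /zl/ + /dl/ (/dl/ is the longest suffix that is a licit onset).
V2 /i/ – V3 /o/: /bfj/ — longest licit onset from the right is /fj/, leaving /b/ as coda.
V3 /o/ – V4 /a/: /tbd/ — longest licit onset from the right is /d/, leaving /tb/ as coda.
V4 /a/ – V5 /i/: /vtl/; trying suffixes from longest down, /tl/ is the first permitted one, so coda /v/ | onset /tl/.
Result: tjizl.dlib.fjotb.dav.tlit.
Syllable 5 is /tlit/: onset /tl/, nucleus /i/, coda /t/.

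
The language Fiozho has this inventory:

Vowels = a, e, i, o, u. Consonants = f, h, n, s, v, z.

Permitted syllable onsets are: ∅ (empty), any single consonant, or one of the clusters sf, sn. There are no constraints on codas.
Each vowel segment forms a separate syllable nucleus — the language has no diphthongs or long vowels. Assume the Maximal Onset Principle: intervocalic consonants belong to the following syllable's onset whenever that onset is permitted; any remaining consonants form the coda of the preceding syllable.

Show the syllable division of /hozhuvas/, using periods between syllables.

hoz.hu.vas

Nuclei (vowels): o, u, a → 3 syllables.
V1 /o/ – V2 /u/: /zh/ — longest licit onset from the right is /h/, leaving /z/ as coda.
V2 /u/ – V3 /a/: just /v/ — single C goes to the following onset.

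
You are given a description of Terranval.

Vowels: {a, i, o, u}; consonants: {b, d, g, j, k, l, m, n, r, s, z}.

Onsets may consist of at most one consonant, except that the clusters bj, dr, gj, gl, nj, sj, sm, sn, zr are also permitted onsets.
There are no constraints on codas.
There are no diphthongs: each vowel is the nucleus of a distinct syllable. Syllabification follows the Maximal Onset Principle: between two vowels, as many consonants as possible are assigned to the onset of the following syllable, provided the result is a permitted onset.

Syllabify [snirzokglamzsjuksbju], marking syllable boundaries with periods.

The vowels are i, o, a, u, u — 5 nuclei, so 5 syllables.
Between /i/ (V1) and /o/ (V2): /rz/ — longest licit onset from the right is /z/, leaving /r/ as coda.
Between /o/ (V2) and /a/ (V3): /kgl/ splits as /k/ + /gl/ (/gl/ is the longest suffix that is a licit onset).
Between /a/ (V3) and /u/ (V4): /mzsj/; trying suffixes from longest down, /sj/ is the first permitted one, so coda /mz/ | onset /sj/.
Between /u/ (V4) and /u/ (V5): /ksbj/; trying suffixes from longest down, /bj/ is the first permitted one, so coda /ks/ | onset /bj/.

snir.zok.glamz.sjuks.bju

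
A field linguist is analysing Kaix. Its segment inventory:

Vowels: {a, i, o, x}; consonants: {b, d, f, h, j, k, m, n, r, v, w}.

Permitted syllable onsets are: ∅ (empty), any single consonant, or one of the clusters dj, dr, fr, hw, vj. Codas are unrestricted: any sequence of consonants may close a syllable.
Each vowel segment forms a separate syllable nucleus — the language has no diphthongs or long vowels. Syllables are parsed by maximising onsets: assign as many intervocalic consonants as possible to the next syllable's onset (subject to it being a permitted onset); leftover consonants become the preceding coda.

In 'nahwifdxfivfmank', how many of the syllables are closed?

3

The vowels are a, i, x, i, a — 5 nuclei, so 5 syllables.
Between /a/ (V1) and /i/ (V2): /hw/ is a licit onset in full, so it all attaches to the next syllable.
Between /i/ (V2) and /x/ (V3): cluster /fd/ — the longest permitted-onset suffix is /d/; onset = /d/, preceding coda = /f/.
Between /x/ (V3) and /i/ (V4): /f/ is a single consonant, so it becomes the next onset.
Between /i/ (V4) and /a/ (V5): /vfm/ splits as /vf/ + /m/ (/m/ is the longest suffix that is a licit onset).
Result: na.hwif.dx.fivf.mank.
Classifying each syllable: /na/ (open), /hwif/ (closed), /dx/ (open), /fivf/ (closed), /mank/ (closed).
Closed syllables: 3.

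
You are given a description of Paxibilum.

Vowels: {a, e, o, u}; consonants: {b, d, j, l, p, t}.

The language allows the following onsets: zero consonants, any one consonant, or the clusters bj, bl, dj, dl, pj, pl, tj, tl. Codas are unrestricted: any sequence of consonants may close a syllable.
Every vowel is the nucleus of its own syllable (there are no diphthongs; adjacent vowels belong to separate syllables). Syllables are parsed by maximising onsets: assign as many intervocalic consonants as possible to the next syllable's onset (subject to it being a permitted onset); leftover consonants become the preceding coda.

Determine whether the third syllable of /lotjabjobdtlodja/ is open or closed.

Vowels present: o, a, o, o, a; each is a nucleus, giving 5 syllables.
/o…a/ gap (V1→V2): /tj/ — entire cluster is a permitted onset → onset /tj/, coda ∅.
/a…o/ gap (V2→V3): /bj/ is a licit onset in full, so it all attaches to the next syllable.
/o…o/ gap (V3→V4): cluster /bdtl/ — the longest permitted-onset suffix is /tl/; onset = /tl/, preceding coda = /bd/.
/o…a/ gap (V4→V5): /dj/ — entire cluster is a permitted onset → onset /dj/, coda ∅.
Putting it together: lo.tja.bjobd.tlo.dja.
Syllable 3 is /bjobd/ with coda /bd/, so it is closed.

closed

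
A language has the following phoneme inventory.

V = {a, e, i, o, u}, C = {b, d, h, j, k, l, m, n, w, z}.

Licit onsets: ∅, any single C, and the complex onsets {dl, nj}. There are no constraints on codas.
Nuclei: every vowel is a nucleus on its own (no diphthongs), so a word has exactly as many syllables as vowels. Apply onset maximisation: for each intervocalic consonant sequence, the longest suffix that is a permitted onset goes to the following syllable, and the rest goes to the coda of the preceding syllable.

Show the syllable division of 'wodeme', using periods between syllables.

wo.de.me

Nuclei (vowels): o, e, e → 3 syllables.
σ1/σ2 boundary: just /d/ — single C goes to the following onset.
σ2/σ3 boundary: /m/ → onset of the next syllable (single consonants are always licit onsets).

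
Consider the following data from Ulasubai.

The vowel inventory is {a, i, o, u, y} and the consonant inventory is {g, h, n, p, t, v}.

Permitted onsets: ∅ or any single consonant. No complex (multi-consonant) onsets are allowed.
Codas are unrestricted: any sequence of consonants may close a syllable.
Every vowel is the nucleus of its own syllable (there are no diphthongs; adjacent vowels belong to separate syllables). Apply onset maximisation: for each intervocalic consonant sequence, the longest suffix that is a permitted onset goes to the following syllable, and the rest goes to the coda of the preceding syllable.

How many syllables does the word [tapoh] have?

2

Vowels present: a, o; each is a nucleus, giving 2 syllables.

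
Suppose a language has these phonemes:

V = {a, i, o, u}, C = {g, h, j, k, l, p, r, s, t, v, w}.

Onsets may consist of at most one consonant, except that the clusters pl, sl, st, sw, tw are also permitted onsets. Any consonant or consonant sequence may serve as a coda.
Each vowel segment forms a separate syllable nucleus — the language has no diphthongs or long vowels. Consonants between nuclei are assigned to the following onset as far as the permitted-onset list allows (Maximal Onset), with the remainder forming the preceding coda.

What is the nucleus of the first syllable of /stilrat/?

Nuclei (vowels): i, a → 2 syllables.
The first nucleus (vowel 1 from the left) is /i/.

i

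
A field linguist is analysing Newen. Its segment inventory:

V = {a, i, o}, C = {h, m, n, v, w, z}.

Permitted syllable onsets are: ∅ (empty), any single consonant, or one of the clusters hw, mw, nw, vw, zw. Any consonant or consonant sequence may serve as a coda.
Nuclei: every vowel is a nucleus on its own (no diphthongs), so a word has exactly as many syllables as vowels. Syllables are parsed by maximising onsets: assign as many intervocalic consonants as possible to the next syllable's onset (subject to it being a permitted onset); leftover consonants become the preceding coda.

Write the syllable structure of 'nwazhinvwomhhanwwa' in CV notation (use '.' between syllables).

CCVC.CVC.CCVCC.CVCC.CV

Vowels present: a, i, o, a, a; each is a nucleus, giving 5 syllables.
σ1/σ2 boundary: cluster /zh/ — the longest permitted-onset suffix is /h/; onset = /h/, preceding coda = /z/.
σ2/σ3 boundary: cluster /nvw/ — the longest permitted-onset suffix is /vw/; onset = /vw/, preceding coda = /n/.
σ3/σ4 boundary: cluster /mhh/ — the longest permitted-onset suffix is /h/; onset = /h/, preceding coda = /mh/.
σ4/σ5 boundary: /nww/; trying suffixes from longest down, /w/ is the first permitted one, so coda /nw/ | onset /w/.
Putting it together: nwaz.hin.vwomh.hanw.wa.
Mapping each syllable to C/V: /nwaz/ → CCVC, /hin/ → CVC, /vwomh/ → CCVCC, /hanw/ → CVCC, /wa/ → CV.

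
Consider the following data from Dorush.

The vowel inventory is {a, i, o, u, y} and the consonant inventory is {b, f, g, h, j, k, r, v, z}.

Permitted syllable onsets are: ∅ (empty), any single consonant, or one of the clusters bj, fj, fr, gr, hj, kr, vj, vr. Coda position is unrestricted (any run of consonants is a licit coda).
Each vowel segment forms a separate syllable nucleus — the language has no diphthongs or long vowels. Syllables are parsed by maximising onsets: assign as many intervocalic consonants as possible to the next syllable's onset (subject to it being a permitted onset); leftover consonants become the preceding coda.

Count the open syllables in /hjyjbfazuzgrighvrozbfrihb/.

Vowels present: y, a, u, i, o, i; each is a nucleus, giving 6 syllables.
/y…a/ gap (V1→V2): cluster /jbf/ — the longest permitted-onset suffix is /f/; onset = /f/, preceding coda = /jb/.
/a…u/ gap (V2→V3): /z/ is a single consonant, so it becomes the next onset.
/u…i/ gap (V3→V4): /zgr/ splits as /z/ + /gr/ (/gr/ is the longest suffix that is a licit onset).
/i…o/ gap (V4→V5): /ghvr/ splits as /gh/ + /vr/ (/vr/ is the longest suffix that is a licit onset).
/o…i/ gap (V5→V6): /zbfr/; trying suffixes from longest down, /fr/ is the first permitted one, so coda /zb/ | onset /fr/.
Syllabification: hjyjb.fa.zuz.grigh.vrozb.frihb.
Classifying each syllable: /hjyjb/ (closed), /fa/ (open), /zuz/ (closed), /grigh/ (closed), /vrozb/ (closed), /frihb/ (closed).
Open syllables: 1.

1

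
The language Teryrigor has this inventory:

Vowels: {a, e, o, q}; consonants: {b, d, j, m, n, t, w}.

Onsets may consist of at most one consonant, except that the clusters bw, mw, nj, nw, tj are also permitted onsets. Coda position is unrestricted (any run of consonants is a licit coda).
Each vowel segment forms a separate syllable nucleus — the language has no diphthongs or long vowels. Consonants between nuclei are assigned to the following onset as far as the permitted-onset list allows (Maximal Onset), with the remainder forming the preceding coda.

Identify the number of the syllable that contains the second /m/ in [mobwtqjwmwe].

Nuclei (vowels): o, q, e → 3 syllables.
Between /o/ (V1) and /q/ (V2): /bwt/ — longest licit onset from the right is /t/, leaving /bw/ as coda.
Between /q/ (V2) and /e/ (V3): /jwmw/ — longest licit onset from the right is /mw/, leaving /jw/ as coda.
Putting it together: mobw.tqjw.mwe.
The second /m/ is in the onset of syllable 3 (/mwe/).

3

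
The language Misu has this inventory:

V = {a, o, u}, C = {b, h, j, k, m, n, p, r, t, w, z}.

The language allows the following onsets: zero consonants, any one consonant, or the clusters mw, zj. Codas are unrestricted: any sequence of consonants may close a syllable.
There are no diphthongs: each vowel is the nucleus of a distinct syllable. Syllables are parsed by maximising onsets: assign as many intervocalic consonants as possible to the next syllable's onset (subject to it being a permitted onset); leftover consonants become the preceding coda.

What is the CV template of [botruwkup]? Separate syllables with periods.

Nuclei (vowels): o, u, u → 3 syllables.
Between /o/ (V1) and /u/ (V2): /tr/ — longest licit onset from the right is /r/, leaving /t/ as coda.
Between /u/ (V2) and /u/ (V3): /wk/; trying suffixes from longest down, /k/ is the first permitted one, so coda /w/ | onset /k/.
So the parse is bot.ruw.kup.
Mapping each syllable to C/V: /bot/ → CVC, /ruw/ → CVC, /kup/ → CVC.

CVC.CVC.CVC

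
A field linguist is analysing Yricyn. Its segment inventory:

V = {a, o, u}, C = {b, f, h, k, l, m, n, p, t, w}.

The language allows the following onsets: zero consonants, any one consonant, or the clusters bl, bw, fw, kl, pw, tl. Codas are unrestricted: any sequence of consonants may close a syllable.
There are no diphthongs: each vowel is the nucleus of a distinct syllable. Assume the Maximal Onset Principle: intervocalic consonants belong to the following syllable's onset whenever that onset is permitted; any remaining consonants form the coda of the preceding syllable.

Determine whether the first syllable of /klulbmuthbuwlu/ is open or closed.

closed

Vowels present: u, u, u, u; each is a nucleus, giving 4 syllables.
V1 /u/ – V2 /u/: cluster /lbm/ — the longest permitted-onset suffix is /m/; onset = /m/, preceding coda = /lb/.
V2 /u/ – V3 /u/: /thb/; trying suffixes from longest down, /b/ is the first permitted one, so coda /th/ | onset /b/.
V3 /u/ – V4 /u/: /wl/ — longest licit onset from the right is /l/, leaving /w/ as coda.
So the parse is klulb.muth.buw.lu.
Syllable 1 is /klulb/ with coda /lb/, so it is closed.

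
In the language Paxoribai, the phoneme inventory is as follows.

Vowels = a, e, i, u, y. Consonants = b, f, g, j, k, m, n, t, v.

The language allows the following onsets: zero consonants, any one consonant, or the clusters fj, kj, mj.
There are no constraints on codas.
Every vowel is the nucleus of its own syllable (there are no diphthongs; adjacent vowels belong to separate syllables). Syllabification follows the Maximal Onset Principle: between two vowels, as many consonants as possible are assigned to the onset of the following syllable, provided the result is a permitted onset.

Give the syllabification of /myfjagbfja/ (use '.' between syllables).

my.fjagb.fja

Vowels present: y, a, a; each is a nucleus, giving 3 syllables.
V1 /y/ – V2 /a/: cluster /fj/ — /fj/ is itself a permitted onset, so the whole cluster goes right; preceding coda = ∅.
V2 /a/ – V3 /a/: /gbfj/ — longest licit onset from the right is /fj/, leaving /gb/ as coda.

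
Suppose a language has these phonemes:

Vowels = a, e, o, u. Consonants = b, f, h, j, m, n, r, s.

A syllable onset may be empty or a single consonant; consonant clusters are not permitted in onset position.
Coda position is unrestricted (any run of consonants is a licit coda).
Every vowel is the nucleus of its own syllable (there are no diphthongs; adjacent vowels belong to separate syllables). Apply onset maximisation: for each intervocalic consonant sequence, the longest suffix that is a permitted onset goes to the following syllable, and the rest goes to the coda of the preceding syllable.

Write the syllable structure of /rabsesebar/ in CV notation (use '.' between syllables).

The vowels are a, e, e, a — 4 nuclei, so 4 syllables.
σ1/σ2 boundary: /bs/ — longest licit onset from the right is /s/, leaving /b/ as coda.
σ2/σ3 boundary: just /s/ — single C goes to the following onset.
σ3/σ4 boundary: just /b/ — single C goes to the following onset.
Putting it together: rab.se.se.bar.
Mapping each syllable to C/V: /rab/ → CVC, /se/ → CV, /se/ → CV, /bar/ → CVC.

CVC.CV.CV.CVC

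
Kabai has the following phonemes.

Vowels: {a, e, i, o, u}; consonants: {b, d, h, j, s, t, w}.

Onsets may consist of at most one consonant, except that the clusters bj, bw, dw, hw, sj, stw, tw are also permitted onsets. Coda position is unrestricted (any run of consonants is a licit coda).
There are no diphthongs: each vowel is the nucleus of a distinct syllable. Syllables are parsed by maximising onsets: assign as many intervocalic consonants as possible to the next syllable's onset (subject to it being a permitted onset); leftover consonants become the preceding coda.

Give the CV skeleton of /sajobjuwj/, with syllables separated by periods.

CV.CV.CCVCC

The vowels are a, o, u — 3 nuclei, so 3 syllables.
V1 /a/ – V2 /o/: just /j/ — single C goes to the following onset.
V2 /o/ – V3 /u/: /bj/ is a licit onset in full, so it all attaches to the next syllable.
Result: sa.jo.bjuwj.
Mapping each syllable to C/V: /sa/ → CV, /jo/ → CV, /bjuwj/ → CCVCC.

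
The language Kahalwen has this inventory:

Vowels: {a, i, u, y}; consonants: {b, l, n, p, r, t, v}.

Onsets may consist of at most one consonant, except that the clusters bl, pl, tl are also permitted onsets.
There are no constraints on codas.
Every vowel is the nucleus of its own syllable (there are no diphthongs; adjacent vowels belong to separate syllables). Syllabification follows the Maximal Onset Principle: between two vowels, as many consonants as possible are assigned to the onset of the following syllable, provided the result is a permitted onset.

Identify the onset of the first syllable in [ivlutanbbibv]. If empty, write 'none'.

none

Vowels present: i, u, a, i; each is a nucleus, giving 4 syllables.
V1 /i/ – V2 /u/: /vl/ splits as /v/ + /l/ (/l/ is the longest suffix that is a licit onset).
V2 /u/ – V3 /a/: /t/ is a single consonant, so it becomes the next onset.
V3 /a/ – V4 /i/: /nbb/; trying suffixes from longest down, /b/ is the first permitted one, so coda /nb/ | onset /b/.
Result: iv.lu.tanb.bibv.
Syllable 1 is /iv/: onset ∅, nucleus /i/, coda /v/.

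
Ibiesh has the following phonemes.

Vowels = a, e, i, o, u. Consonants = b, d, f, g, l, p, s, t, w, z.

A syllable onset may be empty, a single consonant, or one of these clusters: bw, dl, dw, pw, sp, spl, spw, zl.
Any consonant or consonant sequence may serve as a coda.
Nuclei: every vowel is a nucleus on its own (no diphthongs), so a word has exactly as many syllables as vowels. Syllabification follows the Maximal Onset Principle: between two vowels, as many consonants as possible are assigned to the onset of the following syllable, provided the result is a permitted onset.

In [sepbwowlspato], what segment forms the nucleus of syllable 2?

o

The vowels are e, o, a, o — 4 nuclei, so 4 syllables.
The second nucleus (vowel 2 from the left) is /o/.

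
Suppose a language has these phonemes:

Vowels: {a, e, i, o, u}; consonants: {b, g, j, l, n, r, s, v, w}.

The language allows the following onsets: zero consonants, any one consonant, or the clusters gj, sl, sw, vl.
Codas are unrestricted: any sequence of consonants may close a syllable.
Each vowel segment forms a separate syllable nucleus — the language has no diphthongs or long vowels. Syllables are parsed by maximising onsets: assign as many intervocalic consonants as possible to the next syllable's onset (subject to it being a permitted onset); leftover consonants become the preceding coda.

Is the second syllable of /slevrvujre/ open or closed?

Nuclei (vowels): e, u, e → 3 syllables.
Between /e/ (V1) and /u/ (V2): /vrv/ splits as /vr/ + /v/ (/v/ is the longest suffix that is a licit onset).
Between /u/ (V2) and /e/ (V3): /jr/ splits as /j/ + /r/ (/r/ is the longest suffix that is a licit onset).
So the parse is slevr.vuj.re.
Syllable 2 is /vuj/ with coda /j/, so it is closed.

closed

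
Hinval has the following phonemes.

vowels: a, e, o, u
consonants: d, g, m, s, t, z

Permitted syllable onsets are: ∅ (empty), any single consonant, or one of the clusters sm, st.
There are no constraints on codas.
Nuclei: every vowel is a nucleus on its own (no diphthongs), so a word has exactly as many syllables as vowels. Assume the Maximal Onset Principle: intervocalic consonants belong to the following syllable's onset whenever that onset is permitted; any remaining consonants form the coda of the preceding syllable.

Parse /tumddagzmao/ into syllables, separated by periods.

Vowels present: u, a, a, o; each is a nucleus, giving 4 syllables.
V1 /u/ – V2 /a/: /mdd/; trying suffixes from longest down, /d/ is the first permitted one, so coda /md/ | onset /d/.
V2 /a/ – V3 /a/: /gzm/ splits as /gz/ + /m/ (/m/ is the longest suffix that is a licit onset).
V3 /a/ – V4 /o/: no consonants, so the boundary falls immediately after /a/.

tumd.dagz.ma.o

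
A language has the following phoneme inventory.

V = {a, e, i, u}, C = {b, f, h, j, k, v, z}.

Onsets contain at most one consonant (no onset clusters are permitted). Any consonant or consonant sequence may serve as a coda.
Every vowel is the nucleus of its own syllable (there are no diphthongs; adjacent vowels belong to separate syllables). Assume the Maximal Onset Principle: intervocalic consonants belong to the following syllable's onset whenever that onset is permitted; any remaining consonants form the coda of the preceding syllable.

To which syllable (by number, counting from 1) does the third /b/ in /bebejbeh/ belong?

Nuclei (vowels): e, e, e → 3 syllables.
σ1/σ2 boundary: just /b/ — single C goes to the following onset.
σ2/σ3 boundary: /jb/; trying suffixes from longest down, /b/ is the first permitted one, so coda /j/ | onset /b/.
Putting it together: be.bej.beh.
The third /b/ is in the onset of syllable 3 (/beh/).

3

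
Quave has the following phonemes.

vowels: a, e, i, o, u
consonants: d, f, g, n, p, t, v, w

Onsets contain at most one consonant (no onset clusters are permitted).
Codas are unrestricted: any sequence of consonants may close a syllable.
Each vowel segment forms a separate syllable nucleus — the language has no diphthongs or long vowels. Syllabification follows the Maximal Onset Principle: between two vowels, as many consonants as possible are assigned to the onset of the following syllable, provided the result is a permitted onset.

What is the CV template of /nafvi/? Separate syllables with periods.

CVC.CV

The vowels are a, i — 2 nuclei, so 2 syllables.
Between /a/ (V1) and /i/ (V2): /fv/ — longest licit onset from the right is /v/, leaving /f/ as coda.
Syllabification: naf.vi.
Mapping each syllable to C/V: /naf/ → CVC, /vi/ → CV.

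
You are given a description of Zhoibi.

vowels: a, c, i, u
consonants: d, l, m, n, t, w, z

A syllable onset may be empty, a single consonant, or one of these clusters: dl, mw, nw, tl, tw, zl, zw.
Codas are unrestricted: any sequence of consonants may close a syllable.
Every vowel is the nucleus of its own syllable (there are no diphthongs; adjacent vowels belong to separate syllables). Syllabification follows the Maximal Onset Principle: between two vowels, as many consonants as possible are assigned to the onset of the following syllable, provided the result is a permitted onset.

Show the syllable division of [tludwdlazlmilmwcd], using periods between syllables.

The vowels are u, a, i, c — 4 nuclei, so 4 syllables.
Between /u/ (V1) and /a/ (V2): cluster /dwdl/ — the longest permitted-onset suffix is /dl/; onset = /dl/, preceding coda = /dw/.
Between /a/ (V2) and /i/ (V3): /zlm/ — longest licit onset from the right is /m/, leaving /zl/ as coda.
Between /i/ (V3) and /c/ (V4): /lmw/ splits as /l/ + /mw/ (/mw/ is the longest suffix that is a licit onset).

tludw.dlazl.mil.mwcd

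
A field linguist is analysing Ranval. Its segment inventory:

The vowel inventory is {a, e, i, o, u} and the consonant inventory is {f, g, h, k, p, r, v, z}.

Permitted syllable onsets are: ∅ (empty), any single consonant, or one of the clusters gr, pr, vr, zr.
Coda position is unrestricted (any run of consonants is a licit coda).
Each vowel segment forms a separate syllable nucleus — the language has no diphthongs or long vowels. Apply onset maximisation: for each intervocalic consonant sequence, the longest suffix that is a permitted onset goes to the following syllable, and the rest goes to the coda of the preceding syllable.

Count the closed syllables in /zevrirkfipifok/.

2

Vowels present: e, i, i, i, o; each is a nucleus, giving 5 syllables.
/e…i/ gap (V1→V2): cluster /vr/ — /vr/ is itself a permitted onset, so the whole cluster goes right; preceding coda = ∅.
/i…i/ gap (V2→V3): /rkf/ splits as /rk/ + /f/ (/f/ is the longest suffix that is a licit onset).
/i…i/ gap (V3→V4): /p/ is a single consonant, so it becomes the next onset.
/i…o/ gap (V4→V5): just /f/ — single C goes to the following onset.
Result: ze.vrirk.fi.pi.fok.
Classifying each syllable: /ze/ (open), /vrirk/ (closed), /fi/ (open), /pi/ (open), /fok/ (closed).
Closed syllables: 2.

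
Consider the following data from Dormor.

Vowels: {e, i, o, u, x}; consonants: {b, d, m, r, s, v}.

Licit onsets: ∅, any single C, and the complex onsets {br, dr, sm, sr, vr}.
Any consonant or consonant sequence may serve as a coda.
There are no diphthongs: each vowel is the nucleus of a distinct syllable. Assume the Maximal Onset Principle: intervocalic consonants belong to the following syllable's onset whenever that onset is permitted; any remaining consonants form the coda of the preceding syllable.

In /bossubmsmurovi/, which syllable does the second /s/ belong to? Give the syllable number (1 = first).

2

Nuclei (vowels): o, u, u, o, i → 5 syllables.
V1 /o/ – V2 /u/: /ss/ splits as /s/ + /s/ (/s/ is the longest suffix that is a licit onset).
V2 /u/ – V3 /u/: /bmsm/ splits as /bm/ + /sm/ (/sm/ is the longest suffix that is a licit onset).
V3 /u/ – V4 /o/: just /r/ — single C goes to the following onset.
V4 /o/ – V5 /i/: just /v/ — single C goes to the following onset.
Syllabification: bos.subm.smu.ro.vi.
The second /s/ is in the onset of syllable 2 (/subm/).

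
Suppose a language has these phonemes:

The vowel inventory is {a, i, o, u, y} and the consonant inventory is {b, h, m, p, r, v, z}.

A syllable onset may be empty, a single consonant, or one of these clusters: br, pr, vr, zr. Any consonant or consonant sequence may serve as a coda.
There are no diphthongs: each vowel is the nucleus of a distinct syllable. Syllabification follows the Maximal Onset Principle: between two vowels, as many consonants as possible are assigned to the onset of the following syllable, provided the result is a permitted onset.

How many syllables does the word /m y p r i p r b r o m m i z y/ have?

5

Nuclei (vowels): y, i, o, i, y → 5 syllables.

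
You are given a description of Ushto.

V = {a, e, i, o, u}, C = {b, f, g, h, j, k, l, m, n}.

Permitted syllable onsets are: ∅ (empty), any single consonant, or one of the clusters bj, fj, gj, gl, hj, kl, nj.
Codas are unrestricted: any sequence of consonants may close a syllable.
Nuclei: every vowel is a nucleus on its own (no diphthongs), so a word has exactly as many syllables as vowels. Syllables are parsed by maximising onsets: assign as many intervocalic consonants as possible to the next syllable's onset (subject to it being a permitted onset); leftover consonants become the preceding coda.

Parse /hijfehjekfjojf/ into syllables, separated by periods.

hij.fe.hjek.fjojf

The vowels are i, e, e, o — 4 nuclei, so 4 syllables.
/i…e/ gap (V1→V2): cluster /jf/ — the longest permitted-onset suffix is /f/; onset = /f/, preceding coda = /j/.
/e…e/ gap (V2→V3): /hj/ — entire cluster is a permitted onset → onset /hj/, coda ∅.
/e…o/ gap (V3→V4): /kfj/ splits as /k/ + /fj/ (/fj/ is the longest suffix that is a licit onset).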